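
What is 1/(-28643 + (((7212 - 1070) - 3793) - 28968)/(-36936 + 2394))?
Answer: -606/17357191 ≈ -3.4913e-5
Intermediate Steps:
1/(-28643 + (((7212 - 1070) - 3793) - 28968)/(-36936 + 2394)) = 1/(-28643 + ((6142 - 3793) - 28968)/(-34542)) = 1/(-28643 + (2349 - 28968)*(-1/34542)) = 1/(-28643 - 26619*(-1/34542)) = 1/(-28643 + 467/606) = 1/(-17357191/606) = -606/17357191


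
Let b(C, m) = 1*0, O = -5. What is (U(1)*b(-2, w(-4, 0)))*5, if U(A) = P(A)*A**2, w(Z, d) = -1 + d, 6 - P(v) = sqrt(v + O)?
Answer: 0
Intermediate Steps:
P(v) = 6 - sqrt(-5 + v) (P(v) = 6 - sqrt(v - 5) = 6 - sqrt(-5 + v))
U(A) = A**2*(6 - sqrt(-5 + A)) (U(A) = (6 - sqrt(-5 + A))*A**2 = A**2*(6 - sqrt(-5 + A)))
b(C, m) = 0
(U(1)*b(-2, w(-4, 0)))*5 = ((1**2*(6 - sqrt(-5 + 1)))*0)*5 = ((1*(6 - sqrt(-4)))*0)*5 = ((1*(6 - 2*I))*0)*5 = ((6 - 2*I)*0)*5 = 0*5 = 0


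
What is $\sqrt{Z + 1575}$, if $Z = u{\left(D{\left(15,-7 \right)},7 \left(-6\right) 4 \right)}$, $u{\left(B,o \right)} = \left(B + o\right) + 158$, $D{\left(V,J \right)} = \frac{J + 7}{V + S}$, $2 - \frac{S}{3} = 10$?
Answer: $\sqrt{1565} \approx 39.56$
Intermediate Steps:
$S = -24$ ($S = 6 - 30 = -24$)
$D{\left(V,J \right)} = \frac{7 + J}{-24 + V}$ ($D{\left(V,J \right)} = \frac{J + 7}{V - 24} = \frac{7 + J}{-24 + V}$)
$u{\left(B,o \right)} = 158 + B + o$
$Z = -10$ ($Z = 158 + \frac{7 - 7}{-24 + 15} + 7 \left(-6\right) 4 = 158 + \frac{1}{-9} \cdot 0 - 168 = 158 - 0 - 168 = 158 + 0 - 168 = -10$)
$\sqrt{Z + 1575} = \sqrt{-10 + 1575} = \sqrt{1565}$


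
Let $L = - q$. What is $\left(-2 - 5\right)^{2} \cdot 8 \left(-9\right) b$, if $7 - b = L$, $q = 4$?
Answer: $-38808$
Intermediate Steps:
$L = -4$ ($L = \left(-1\right) 4 = -4$)
$b = 11$ ($b = 7 - -4 = 7 + 4 = 11$)
$\left(-2 - 5\right)^{2} \cdot 8 \left(-9\right) b = \left(-2 - 5\right)^{2} \cdot 8 \left(-9\right) 11 = \left(-7\right)^{2} \left(\left(-72\right) 11\right) = 49 \left(-792\right) = -38808$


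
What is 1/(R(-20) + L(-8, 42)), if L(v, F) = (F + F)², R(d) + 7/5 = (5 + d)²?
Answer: 5/36398 ≈ 0.00013737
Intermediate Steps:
R(d) = -7/5 + (5 + d)²
L(v, F) = 4*F² (L(v, F) = (2*F)² = 4*F²)
1/(R(-20) + L(-8, 42)) = 1/((-7/5 + (5 - 20)²) + 4*42²) = 1/((-7/5 + (-15)²) + 4*1764) = 1/((-7/5 + 225) + 7056) = 1/(1118/5 + 7056) = 1/(36398/5) = 5/36398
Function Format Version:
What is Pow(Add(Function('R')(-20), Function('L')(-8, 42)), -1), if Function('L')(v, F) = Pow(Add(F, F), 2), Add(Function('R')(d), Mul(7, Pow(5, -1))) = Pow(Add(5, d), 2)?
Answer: Rational(5, 36398) ≈ 0.00013737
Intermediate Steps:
Function('R')(d) = Add(Rational(-7, 5), Pow(Add(5, d), 2))
Function('L')(v, F) = Mul(4, Pow(F, 2)) (Function('L')(v, F) = Pow(Mul(2, F), 2) = Mul(4, Pow(F, 2)))
Pow(Add(Function('R')(-20), Function('L')(-8, 42)), -1) = Pow(Add(Add(Rational(-7, 5), Pow(Add(5, -20), 2)), Mul(4, Pow(42, 2))), -1) = Pow(Add(Add(Rational(-7, 5), Pow(-15, 2)), Mul(4, 1764)), -1) = Pow(Add(Add(Rational(-7, 5), 225), 7056), -1) = Pow(Add(Rational(1118, 5), 7056), -1) = Pow(Rational(36398, 5), -1) = Rational(5, 36398)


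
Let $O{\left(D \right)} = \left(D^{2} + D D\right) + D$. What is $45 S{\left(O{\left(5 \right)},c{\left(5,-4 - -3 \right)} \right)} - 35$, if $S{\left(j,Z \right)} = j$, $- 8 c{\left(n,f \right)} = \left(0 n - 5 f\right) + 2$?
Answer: $2440$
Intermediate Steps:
$c{\left(n,f \right)} = - \frac{1}{4} + \frac{5 f}{8}$ ($c{\left(n,f \right)} = - \frac{\left(0 n - 5 f\right) + 2}{8} = - \frac{\left(0 - 5 f\right) + 2}{8} = - \frac{- 5 f + 2}{8} = - \frac{2 - 5 f}{8} = - \frac{1}{4} + \frac{5 f}{8}$)
$O{\left(D \right)} = D + 2 D^{2}$ ($O{\left(D \right)} = \left(D^{2} + D^{2}\right) + D = 2 D^{2} + D = D + 2 D^{2}$)
$45 S{\left(O{\left(5 \right)},c{\left(5,-4 - -3 \right)} \right)} - 35 = 45 \cdot 5 \left(1 + 2 \cdot 5\right) - 35 = 45 \cdot 5 \left(1 + 10\right) - 35 = 45 \cdot 5 \cdot 11 - 35 = 45 \cdot 55 - 35 = 2475 - 35 = 2440$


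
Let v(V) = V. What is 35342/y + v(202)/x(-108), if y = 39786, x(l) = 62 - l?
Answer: 3511228/1690905 ≈ 2.0765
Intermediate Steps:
35342/y + v(202)/x(-108) = 35342/39786 + 202/(62 - 1*(-108)) = 35342*(1/39786) + 202/(62 + 108) = 17671/19893 + 202/170 = 17671/19893 + 202*(1/170) = 17671/19893 + 101/85 = 3511228/1690905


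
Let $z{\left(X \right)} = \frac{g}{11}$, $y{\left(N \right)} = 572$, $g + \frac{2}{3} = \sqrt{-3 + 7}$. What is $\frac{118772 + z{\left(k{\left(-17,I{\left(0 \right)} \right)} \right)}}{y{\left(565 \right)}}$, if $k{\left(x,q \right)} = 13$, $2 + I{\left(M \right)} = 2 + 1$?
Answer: $\frac{979870}{4719} \approx 207.64$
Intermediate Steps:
$I{\left(M \right)} = 1$ ($I{\left(M \right)} = -2 + \left(2 + 1\right) = -2 + 3 = 1$)
$g = \frac{4}{3}$ ($g = - \frac{2}{3} + \sqrt{-3 + 7} = - \frac{2}{3} + \sqrt{4} = - \frac{2}{3} + 2 = \frac{4}{3} \approx 1.3333$)
$z{\left(X \right)} = \frac{4}{33}$ ($z{\left(X \right)} = \frac{1}{11} \cdot \frac{4}{3} = \frac{4}{33}$)
$\frac{118772 + z{\left(k{\left(-17,I{\left(0 \right)} \right)} \right)}}{y{\left(565 \right)}} = \frac{118772 + \frac{4}{33}}{572} = \frac{3919480}{33} \cdot \frac{1}{572} = \frac{979870}{4719}$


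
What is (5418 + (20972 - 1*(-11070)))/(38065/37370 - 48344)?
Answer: -279976040/361315443 ≈ -0.77488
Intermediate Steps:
(5418 + (20972 - 1*(-11070)))/(38065/37370 - 48344) = (5418 + (20972 + 11070))/(38065*(1/37370) - 48344) = (5418 + 32042)/(7613/7474 - 48344) = 37460/(-361315443/7474) = 37460*(-7474/361315443) = -279976040/361315443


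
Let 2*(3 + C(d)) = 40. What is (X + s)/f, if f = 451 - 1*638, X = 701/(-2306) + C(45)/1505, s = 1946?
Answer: -6752635577/648989110 ≈ -10.405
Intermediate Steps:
C(d) = 17 (C(d) = -3 + (½)*40 = -3 + 20 = 17)
X = -1015803/3470530 (X = 701/(-2306) + 17/1505 = 701*(-1/2306) + 17*(1/1505) = -701/2306 + 17/1505 = -1015803/3470530 ≈ -0.29269)
f = -187 (f = 451 - 638 = -187)
(X + s)/f = (-1015803/3470530 + 1946)/(-187) = (6752635577/3470530)*(-1/187) = -6752635577/648989110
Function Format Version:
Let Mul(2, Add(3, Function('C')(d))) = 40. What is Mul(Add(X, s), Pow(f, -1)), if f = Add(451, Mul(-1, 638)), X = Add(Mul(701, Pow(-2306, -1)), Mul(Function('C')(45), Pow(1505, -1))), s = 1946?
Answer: Rational(-6752635577, 648989110) ≈ -10.405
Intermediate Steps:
Function('C')(d) = 17 (Function('C')(d) = Add(-3, Mul(Rational(1, 2), 40)) = Add(-3, 20) = 17)
X = Rational(-1015803, 3470530) (X = Add(Mul(701, Pow(-2306, -1)), Mul(17, Pow(1505, -1))) = Add(Mul(701, Rational(-1, 2306)), Mul(17, Rational(1, 1505))) = Add(Rational(-701, 2306), Rational(17, 1505)) = Rational(-1015803, 3470530) ≈ -0.29269)
f = -187 (f = Add(451, -638) = -187)
Mul(Add(X, s), Pow(f, -1)) = Mul(Add(Rational(-1015803, 3470530), 1946), Pow(-187, -1)) = Mul(Rational(6752635577, 3470530), Rational(-1, 187)) = Rational(-6752635577, 648989110)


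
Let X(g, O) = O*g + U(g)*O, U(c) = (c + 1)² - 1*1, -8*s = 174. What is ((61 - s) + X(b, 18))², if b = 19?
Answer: 925802329/16 ≈ 5.7863e+7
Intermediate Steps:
s = -87/4 (s = -⅛*174 = -87/4 ≈ -21.750)
U(c) = -1 + (1 + c)² (U(c) = (1 + c)² - 1 = -1 + (1 + c)²)
X(g, O) = O*g + O*g*(2 + g) (X(g, O) = O*g + (g*(2 + g))*O = O*g + O*g*(2 + g))
((61 - s) + X(b, 18))² = ((61 - 1*(-87/4)) + 18*19*(3 + 19))² = ((61 + 87/4) + 18*19*22)² = (331/4 + 7524)² = (30427/4)² = 925802329/16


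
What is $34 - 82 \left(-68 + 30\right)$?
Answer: $3150$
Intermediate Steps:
$34 - 82 \left(-68 + 30\right) = 34 - -3116 = 34 + 3116 = 3150$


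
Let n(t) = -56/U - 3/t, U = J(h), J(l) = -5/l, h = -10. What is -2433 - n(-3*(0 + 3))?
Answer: -6964/3 ≈ -2321.3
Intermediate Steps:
U = 1/2 (U = -5/(-10) = -5*(-1/10) = 1/2 ≈ 0.50000)
n(t) = -112 - 3/t (n(t) = -56/1/2 - 3/t = -56*2 - 3/t = -112 - 3/t)
-2433 - n(-3*(0 + 3)) = -2433 - (-112 - 3*(-1/(3*(0 + 3)))) = -2433 - (-112 - 3/((-3*3))) = -2433 - (-112 - 3/(-9)) = -2433 - (-112 - 3*(-1/9)) = -2433 - (-112 + 1/3) = -2433 - 1*(-335/3) = -2433 + 335/3 = -6964/3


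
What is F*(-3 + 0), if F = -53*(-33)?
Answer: -5247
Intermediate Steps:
F = 1749
F*(-3 + 0) = 1749*(-3 + 0) = 1749*(-3) = -5247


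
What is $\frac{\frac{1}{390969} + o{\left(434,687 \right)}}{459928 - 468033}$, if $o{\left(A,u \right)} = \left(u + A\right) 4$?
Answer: $- \frac{1753104997}{3168803745} \approx -0.55324$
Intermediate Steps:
$o{\left(A,u \right)} = 4 A + 4 u$ ($o{\left(A,u \right)} = \left(A + u\right) 4 = 4 A + 4 u$)
$\frac{\frac{1}{390969} + o{\left(434,687 \right)}}{459928 - 468033} = \frac{\frac{1}{390969} + \left(4 \cdot 434 + 4 \cdot 687\right)}{459928 - 468033} = \frac{\frac{1}{390969} + \left(1736 + 2748\right)}{-8105} = \left(\frac{1}{390969} + 4484\right) \left(- \frac{1}{8105}\right) = \frac{1753104997}{390969} \left(- \frac{1}{8105}\right) = - \frac{1753104997}{3168803745}$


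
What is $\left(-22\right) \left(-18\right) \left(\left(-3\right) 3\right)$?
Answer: $-3564$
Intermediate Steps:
$\left(-22\right) \left(-18\right) \left(\left(-3\right) 3\right) = 396 \left(-9\right) = -3564$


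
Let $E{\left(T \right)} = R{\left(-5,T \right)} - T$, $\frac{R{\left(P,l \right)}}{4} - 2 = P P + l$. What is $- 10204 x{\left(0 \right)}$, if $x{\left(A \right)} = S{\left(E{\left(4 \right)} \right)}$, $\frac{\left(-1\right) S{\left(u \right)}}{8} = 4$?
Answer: $326528$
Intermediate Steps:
$R{\left(P,l \right)} = 8 + 4 l + 4 P^{2}$ ($R{\left(P,l \right)} = 8 + 4 \left(P P + l\right) = 8 + 4 \left(P^{2} + l\right) = 8 + 4 \left(l + P^{2}\right) = 8 + \left(4 l + 4 P^{2}\right) = 8 + 4 l + 4 P^{2}$)
$E{\left(T \right)} = 108 + 3 T$ ($E{\left(T \right)} = \left(8 + 4 T + 4 \left(-5\right)^{2}\right) - T = \left(8 + 4 T + 4 \cdot 25\right) - T = \left(8 + 4 T + 100\right) - T = \left(108 + 4 T\right) - T = 108 + 3 T$)
$S{\left(u \right)} = -32$ ($S{\left(u \right)} = \left(-8\right) 4 = -32$)
$x{\left(A \right)} = -32$
$- 10204 x{\left(0 \right)} = \left(-10204\right) \left(-32\right) = 326528$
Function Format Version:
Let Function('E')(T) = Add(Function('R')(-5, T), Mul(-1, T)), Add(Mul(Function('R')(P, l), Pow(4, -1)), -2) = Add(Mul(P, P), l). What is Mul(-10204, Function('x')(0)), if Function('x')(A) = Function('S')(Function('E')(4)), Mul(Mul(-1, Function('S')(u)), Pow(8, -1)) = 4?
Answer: 326528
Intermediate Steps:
Function('R')(P, l) = Add(8, Mul(4, l), Mul(4, Pow(P, 2))) (Function('R')(P, l) = Add(8, Mul(4, Add(Mul(P, P), l))) = Add(8, Mul(4, Add(Pow(P, 2), l))) = Add(8, Mul(4, Add(l, Pow(P, 2)))) = Add(8, Add(Mul(4, l), Mul(4, Pow(P, 2)))) = Add(8, Mul(4, l), Mul(4, Pow(P, 2))))
Function('E')(T) = Add(108, Mul(3, T)) (Function('E')(T) = Add(Add(8, Mul(4, T), Mul(4, Pow(-5, 2))), Mul(-1, T)) = Add(Add(8, Mul(4, T), Mul(4, 25)), Mul(-1, T)) = Add(Add(8, Mul(4, T), 100), Mul(-1, T)) = Add(Add(108, Mul(4, T)), Mul(-1, T)) = Add(108, Mul(3, T)))
Function('S')(u) = -32 (Function('S')(u) = Mul(-8, 4) = -32)
Function('x')(A) = -32
Mul(-10204, Function('x')(0)) = Mul(-10204, -32) = 326528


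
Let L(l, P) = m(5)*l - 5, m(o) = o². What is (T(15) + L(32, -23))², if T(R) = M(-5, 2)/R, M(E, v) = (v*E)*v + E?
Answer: 5664400/9 ≈ 6.2938e+5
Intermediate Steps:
M(E, v) = E + E*v² (M(E, v) = (E*v)*v + E = E*v² + E = E + E*v²)
L(l, P) = -5 + 25*l (L(l, P) = 5²*l - 5 = 25*l - 5 = -5 + 25*l)
T(R) = -25/R (T(R) = (-5*(1 + 2²))/R = (-5*(1 + 4))/R = (-5*5)/R = -25/R)
(T(15) + L(32, -23))² = (-25/15 + (-5 + 25*32))² = (-25*1/15 + (-5 + 800))² = (-5/3 + 795)² = (2380/3)² = 5664400/9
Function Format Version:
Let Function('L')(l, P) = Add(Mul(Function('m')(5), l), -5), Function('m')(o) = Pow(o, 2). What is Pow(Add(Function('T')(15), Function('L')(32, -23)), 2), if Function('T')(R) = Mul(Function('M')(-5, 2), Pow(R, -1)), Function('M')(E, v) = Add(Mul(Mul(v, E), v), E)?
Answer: Rational(5664400, 9) ≈ 6.2938e+5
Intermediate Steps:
Function('M')(E, v) = Add(E, Mul(E, Pow(v, 2))) (Function('M')(E, v) = Add(Mul(Mul(E, v), v), E) = Add(Mul(E, Pow(v, 2)), E) = Add(E, Mul(E, Pow(v, 2))))
Function('L')(l, P) = Add(-5, Mul(25, l)) (Function('L')(l, P) = Add(Mul(Pow(5, 2), l), -5) = Add(Mul(25, l), -5) = Add(-5, Mul(25, l)))
Function('T')(R) = Mul(-25, Pow(R, -1)) (Function('T')(R) = Mul(Mul(-5, Add(1, Pow(2, 2))), Pow(R, -1)) = Mul(Mul(-5, Add(1, 4)), Pow(R, -1)) = Mul(Mul(-5, 5), Pow(R, -1)) = Mul(-25, Pow(R, -1)))
Pow(Add(Function('T')(15), Function('L')(32, -23)), 2) = Pow(Add(Mul(-25, Pow(15, -1)), Add(-5, Mul(25, 32))), 2) = Pow(Add(Mul(-25, Rational(1, 15)), Add(-5, 800)), 2) = Pow(Add(Rational(-5, 3), 795), 2) = Pow(Rational(2380, 3), 2) = Rational(5664400, 9)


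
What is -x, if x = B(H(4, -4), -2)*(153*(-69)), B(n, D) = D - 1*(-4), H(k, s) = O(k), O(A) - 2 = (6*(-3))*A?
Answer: 21114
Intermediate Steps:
O(A) = 2 - 18*A (O(A) = 2 + (6*(-3))*A = 2 - 18*A)
H(k, s) = 2 - 18*k
B(n, D) = 4 + D (B(n, D) = D + 4 = 4 + D)
x = -21114 (x = (4 - 2)*(153*(-69)) = 2*(-10557) = -21114)
-x = -1*(-21114) = 21114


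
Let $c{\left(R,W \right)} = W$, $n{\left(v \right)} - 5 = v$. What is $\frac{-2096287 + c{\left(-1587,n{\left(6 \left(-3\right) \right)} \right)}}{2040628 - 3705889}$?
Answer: $\frac{2096300}{1665261} \approx 1.2588$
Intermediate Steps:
$n{\left(v \right)} = 5 + v$
$\frac{-2096287 + c{\left(-1587,n{\left(6 \left(-3\right) \right)} \right)}}{2040628 - 3705889} = \frac{-2096287 + \left(5 + 6 \left(-3\right)\right)}{2040628 - 3705889} = \frac{-2096287 + \left(5 - 18\right)}{2040628 - 3705889} = \frac{-2096287 - 13}{-1665261} = \left(-2096300\right) \left(- \frac{1}{1665261}\right) = \frac{2096300}{1665261}$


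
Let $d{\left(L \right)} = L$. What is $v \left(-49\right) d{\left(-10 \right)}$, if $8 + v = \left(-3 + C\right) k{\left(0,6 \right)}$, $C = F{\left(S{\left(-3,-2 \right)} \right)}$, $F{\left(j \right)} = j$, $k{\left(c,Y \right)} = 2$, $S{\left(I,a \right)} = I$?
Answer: $-9800$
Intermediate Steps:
$C = -3$
$v = -20$ ($v = -8 + \left(-3 - 3\right) 2 = -8 - 12 = -20$)
$v \left(-49\right) d{\left(-10 \right)} = \left(-20\right) \left(-49\right) \left(-10\right) = 980 \left(-10\right) = -9800$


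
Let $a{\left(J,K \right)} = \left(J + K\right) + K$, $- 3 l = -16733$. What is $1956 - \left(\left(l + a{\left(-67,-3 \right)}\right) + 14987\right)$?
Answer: $- \frac{55607}{3} \approx -18536.0$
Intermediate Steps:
$l = \frac{16733}{3}$ ($l = \left(- \frac{1}{3}\right) \left(-16733\right) = \frac{16733}{3} \approx 5577.7$)
$a{\left(J,K \right)} = J + 2 K$
$1956 - \left(\left(l + a{\left(-67,-3 \right)}\right) + 14987\right) = 1956 - \left(\left(\frac{16733}{3} + \left(-67 + 2 \left(-3\right)\right)\right) + 14987\right) = 1956 - \left(\left(\frac{16733}{3} - 73\right) + 14987\right) = 1956 - \left(\frac{16514}{3} + 14987\right) = 1956 - \frac{61475}{3} = - \frac{55607}{3}$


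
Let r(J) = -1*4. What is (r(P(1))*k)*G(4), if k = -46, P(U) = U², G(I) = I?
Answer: 736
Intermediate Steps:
r(J) = -4
(r(P(1))*k)*G(4) = -4*(-46)*4 = 184*4 = 736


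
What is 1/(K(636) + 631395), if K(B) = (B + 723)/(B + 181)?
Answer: 817/515851074 ≈ 1.5838e-6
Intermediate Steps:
K(B) = (723 + B)/(181 + B)
1/(K(636) + 631395) = 1/((723 + 636)/(181 + 636) + 631395) = 1/(1359/817 + 631395) = 1/(515851074/817) = 817/515851074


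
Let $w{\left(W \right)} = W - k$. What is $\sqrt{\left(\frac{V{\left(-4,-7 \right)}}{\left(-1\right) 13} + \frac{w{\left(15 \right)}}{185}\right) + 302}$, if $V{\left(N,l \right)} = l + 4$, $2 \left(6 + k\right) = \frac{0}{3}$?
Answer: $\frac{\sqrt{1748766890}}{2405} \approx 17.388$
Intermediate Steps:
$k = -6$ ($k = -6 + \frac{0 \cdot \frac{1}{3}}{2} = -6 + \frac{1}{2} \cdot 0 = -6 + 0 = -6$)
$V{\left(N,l \right)} = 4 + l$
$w{\left(W \right)} = 6 + W$ ($w{\left(W \right)} = W - -6 = W + 6 = 6 + W$)
$\sqrt{\left(\frac{V{\left(-4,-7 \right)}}{\left(-1\right) 13} + \frac{w{\left(15 \right)}}{185}\right) + 302} = \sqrt{\left(\frac{4 - 7}{\left(-1\right) 13} + \frac{6 + 15}{185}\right) + 302} = \sqrt{\left(- \frac{3}{-13} + 21 \cdot \frac{1}{185}\right) + 302} = \sqrt{\left(\left(-3\right) \left(- \frac{1}{13}\right) + \frac{21}{185}\right) + 302} = \sqrt{\left(\frac{3}{13} + \frac{21}{185}\right) + 302} = \sqrt{\frac{828}{2405} + 302} = \sqrt{\frac{727138}{2405}} = \frac{\sqrt{1748766890}}{2405}$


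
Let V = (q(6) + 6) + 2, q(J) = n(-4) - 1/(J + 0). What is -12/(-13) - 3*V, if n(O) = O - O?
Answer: -587/26 ≈ -22.577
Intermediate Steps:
n(O) = 0
q(J) = -1/J (q(J) = 0 - 1/(J + 0) = 0 - 1/J = -1/J)
V = 47/6 (V = (-1/6 + 6) + 2 = (-1*⅙ + 6) + 2 = (-⅙ + 6) + 2 = 35/6 + 2 = 47/6 ≈ 7.8333)
-12/(-13) - 3*V = -12/(-13) - 3*47/6 = -12*(-1/13) - 47/2 = 12/13 - 47/2 = -587/26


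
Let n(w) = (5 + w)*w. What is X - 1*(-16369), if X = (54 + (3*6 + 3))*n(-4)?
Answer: 16069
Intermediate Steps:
n(w) = w*(5 + w)
X = -300 (X = (54 + (3*6 + 3))*(-4*(5 - 4)) = (54 + (18 + 3))*(-4*1) = (54 + 21)*(-4) = 75*(-4) = -300)
X - 1*(-16369) = -300 - 1*(-16369) = -300 + 16369 = 16069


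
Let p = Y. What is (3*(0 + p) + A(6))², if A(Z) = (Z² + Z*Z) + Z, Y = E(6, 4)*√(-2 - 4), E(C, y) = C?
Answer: 4140 + 2808*I*√6 ≈ 4140.0 + 6878.2*I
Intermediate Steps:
Y = 6*I*√6 (Y = 6*√(-2 - 4) = 6*√(-6) = 6*(I*√6) = 6*I*√6 ≈ 14.697*I)
p = 6*I*√6 ≈ 14.697*I
A(Z) = Z + 2*Z² (A(Z) = (Z² + Z²) + Z = 2*Z² + Z = Z + 2*Z²)
(3*(0 + p) + A(6))² = (3*(0 + 6*I*√6) + 6*(1 + 2*6))² = (3*(6*I*√6) + 6*(1 + 12))² = (18*I*√6 + 6*13)² = (18*I*√6 + 78)² = (78 + 18*I*√6)²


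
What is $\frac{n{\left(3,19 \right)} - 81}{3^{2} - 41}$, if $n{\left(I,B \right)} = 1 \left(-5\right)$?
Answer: $\frac{43}{16} \approx 2.6875$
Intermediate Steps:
$n{\left(I,B \right)} = -5$
$\frac{n{\left(3,19 \right)} - 81}{3^{2} - 41} = \frac{-5 - 81}{3^{2} - 41} = \frac{-5 - 81}{9 - 41} = - \frac{86}{-32} = \left(-86\right) \left(- \frac{1}{32}\right) = \frac{43}{16}$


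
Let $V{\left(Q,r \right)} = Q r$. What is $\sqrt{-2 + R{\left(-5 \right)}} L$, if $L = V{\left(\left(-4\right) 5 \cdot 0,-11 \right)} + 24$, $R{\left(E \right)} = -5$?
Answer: $24 i \sqrt{7} \approx 63.498 i$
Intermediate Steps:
$L = 24$ ($L = \left(-4\right) 5 \cdot 0 \left(-11\right) + 24 = \left(-20\right) 0 \left(-11\right) + 24 = 0 \left(-11\right) + 24 = 0 + 24 = 24$)
$\sqrt{-2 + R{\left(-5 \right)}} L = \sqrt{-2 - 5} \cdot 24 = \sqrt{-7} \cdot 24 = i \sqrt{7} \cdot 24 = 24 i \sqrt{7}$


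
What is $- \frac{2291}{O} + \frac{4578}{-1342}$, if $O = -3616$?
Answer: $- \frac{6739763}{2426336} \approx -2.7778$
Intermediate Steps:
$- \frac{2291}{O} + \frac{4578}{-1342} = - \frac{2291}{-3616} + \frac{4578}{-1342} = \left(-2291\right) \left(- \frac{1}{3616}\right) + 4578 \left(- \frac{1}{1342}\right) = \frac{2291}{3616} - \frac{2289}{671} = - \frac{6739763}{2426336}$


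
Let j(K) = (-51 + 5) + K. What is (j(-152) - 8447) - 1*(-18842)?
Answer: 10197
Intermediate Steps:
j(K) = -46 + K
(j(-152) - 8447) - 1*(-18842) = ((-46 - 152) - 8447) - 1*(-18842) = (-198 - 8447) + 18842 = -8645 + 18842 = 10197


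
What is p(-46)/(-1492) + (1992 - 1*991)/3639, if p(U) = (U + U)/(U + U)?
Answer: 1489853/5429388 ≈ 0.27441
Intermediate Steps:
p(U) = 1 (p(U) = (2*U)/((2*U)) = (2*U)*(1/(2*U)) = 1)
p(-46)/(-1492) + (1992 - 1*991)/3639 = 1/(-1492) + (1992 - 1*991)/3639 = 1*(-1/1492) + (1992 - 991)*(1/3639) = -1/1492 + 1001*(1/3639) = -1/1492 + 1001/3639 = 1489853/5429388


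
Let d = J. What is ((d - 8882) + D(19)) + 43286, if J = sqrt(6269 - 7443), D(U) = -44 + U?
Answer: 34379 + I*sqrt(1174) ≈ 34379.0 + 34.264*I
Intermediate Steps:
J = I*sqrt(1174) (J = sqrt(-1174) = I*sqrt(1174) ≈ 34.264*I)
d = I*sqrt(1174) ≈ 34.264*I
((d - 8882) + D(19)) + 43286 = ((I*sqrt(1174) - 8882) + (-44 + 19)) + 43286 = ((-8882 + I*sqrt(1174)) - 25) + 43286 = (-8907 + I*sqrt(1174)) + 43286 = 34379 + I*sqrt(1174)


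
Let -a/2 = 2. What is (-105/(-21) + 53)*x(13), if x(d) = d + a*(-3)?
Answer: 1450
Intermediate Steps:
a = -4 (a = -2*2 = -4)
x(d) = 12 + d (x(d) = d - 4*(-3) = d + 12 = 12 + d)
(-105/(-21) + 53)*x(13) = (-105/(-21) + 53)*(12 + 13) = (-105*(-1/21) + 53)*25 = (5 + 53)*25 = 58*25 = 1450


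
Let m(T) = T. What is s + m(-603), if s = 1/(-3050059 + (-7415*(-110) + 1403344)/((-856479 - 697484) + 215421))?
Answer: -1230914240000329/2041317146486 ≈ -603.00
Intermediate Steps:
s = -669271/2041317146486 (s = 1/(-3050059 + (815650 + 1403344)/(-1553963 + 215421)) = 1/(-3050059 + 2218994/(-1338542)) = 1/(-3050059 + 2218994*(-1/1338542)) = 1/(-3050059 - 1109497/669271) = 1/(-2041317146486/669271) = -669271/2041317146486 ≈ -3.2786e-7)
s + m(-603) = -669271/2041317146486 - 603 = -1230914240000329/2041317146486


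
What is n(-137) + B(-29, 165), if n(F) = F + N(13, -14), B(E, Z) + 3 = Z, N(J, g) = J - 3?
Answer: 35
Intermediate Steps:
N(J, g) = -3 + J
B(E, Z) = -3 + Z
n(F) = 10 + F (n(F) = F + (-3 + 13) = F + 10 = 10 + F)
n(-137) + B(-29, 165) = (10 - 137) + (-3 + 165) = -127 + 162 = 35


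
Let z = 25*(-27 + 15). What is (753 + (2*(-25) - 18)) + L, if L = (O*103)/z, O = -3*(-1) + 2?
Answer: 40997/60 ≈ 683.28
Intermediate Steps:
O = 5 (O = 3 + 2 = 5)
z = -300 (z = 25*(-12) = -300)
L = -103/60 (L = (5*103)/(-300) = 515*(-1/300) = -103/60 ≈ -1.7167)
(753 + (2*(-25) - 18)) + L = (753 + (2*(-25) - 18)) - 103/60 = (753 + (-50 - 18)) - 103/60 = (753 - 68) - 103/60 = 685 - 103/60 = 40997/60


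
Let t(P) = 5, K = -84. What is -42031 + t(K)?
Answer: -42026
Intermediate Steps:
-42031 + t(K) = -42031 + 5 = -42026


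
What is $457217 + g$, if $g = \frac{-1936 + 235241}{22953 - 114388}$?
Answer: $\frac{8361080618}{18287} \approx 4.5721 \cdot 10^{5}$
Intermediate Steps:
$g = - \frac{46661}{18287}$ ($g = \frac{233305}{-91435} = 233305 \left(- \frac{1}{91435}\right) = - \frac{46661}{18287} \approx -2.5516$)
$457217 + g = 457217 - \frac{46661}{18287} = \frac{8361080618}{18287}$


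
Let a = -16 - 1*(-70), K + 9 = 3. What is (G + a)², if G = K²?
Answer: 8100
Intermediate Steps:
K = -6 (K = -9 + 3 = -6)
a = 54 (a = -16 + 70 = 54)
G = 36 (G = (-6)² = 36)
(G + a)² = (36 + 54)² = 90² = 8100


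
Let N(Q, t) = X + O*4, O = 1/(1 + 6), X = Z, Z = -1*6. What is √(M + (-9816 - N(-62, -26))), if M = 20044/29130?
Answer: 16*I*√398328091455/101955 ≈ 99.045*I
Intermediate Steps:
Z = -6
X = -6
O = ⅐ (O = 1/7 = ⅐ ≈ 0.14286)
N(Q, t) = -38/7 (N(Q, t) = -6 + (⅐)*4 = -6 + 4/7 = -38/7)
M = 10022/14565 (M = 20044*(1/29130) = 10022/14565 ≈ 0.68809)
√(M + (-9816 - N(-62, -26))) = √(10022/14565 + (-9816 - 1*(-38/7))) = √(10022/14565 + (-9816 + 38/7)) = √(10022/14565 - 68674/7) = √(-1000166656/101955) = 16*I*√398328091455/101955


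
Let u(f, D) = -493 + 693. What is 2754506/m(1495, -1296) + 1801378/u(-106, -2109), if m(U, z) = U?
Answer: 324396131/29900 ≈ 10849.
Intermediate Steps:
u(f, D) = 200
2754506/m(1495, -1296) + 1801378/u(-106, -2109) = 2754506/1495 + 1801378/200 = 2754506*(1/1495) + 1801378*(1/200) = 2754506/1495 + 900689/100 = 324396131/29900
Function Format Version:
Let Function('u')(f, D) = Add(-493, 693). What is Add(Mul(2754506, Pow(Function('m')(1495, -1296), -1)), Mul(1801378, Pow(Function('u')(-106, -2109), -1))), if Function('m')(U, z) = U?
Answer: Rational(324396131, 29900) ≈ 10849.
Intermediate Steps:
Function('u')(f, D) = 200
Add(Mul(2754506, Pow(Function('m')(1495, -1296), -1)), Mul(1801378, Pow(Function('u')(-106, -2109), -1))) = Add(Mul(2754506, Pow(1495, -1)), Mul(1801378, Pow(200, -1))) = Add(Mul(2754506, Rational(1, 1495)), Mul(1801378, Rational(1, 200))) = Add(Rational(2754506, 1495), Rational(900689, 100)) = Rational(324396131, 29900)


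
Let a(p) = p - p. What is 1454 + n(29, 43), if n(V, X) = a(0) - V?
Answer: 1425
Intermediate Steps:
a(p) = 0
n(V, X) = -V (n(V, X) = 0 - V = -V)
1454 + n(29, 43) = 1454 - 1*29 = 1454 - 29 = 1425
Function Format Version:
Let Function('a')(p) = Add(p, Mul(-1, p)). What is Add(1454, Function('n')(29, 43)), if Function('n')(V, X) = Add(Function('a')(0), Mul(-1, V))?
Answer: 1425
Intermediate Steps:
Function('a')(p) = 0
Function('n')(V, X) = Mul(-1, V) (Function('n')(V, X) = Add(0, Mul(-1, V)) = Mul(-1, V))
Add(1454, Function('n')(29, 43)) = Add(1454, Mul(-1, 29)) = Add(1454, -29) = 1425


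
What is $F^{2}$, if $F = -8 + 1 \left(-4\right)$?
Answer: $144$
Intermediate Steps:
$F = -12$ ($F = -8 - 4 = -12$)
$F^{2} = \left(-12\right)^{2} = 144$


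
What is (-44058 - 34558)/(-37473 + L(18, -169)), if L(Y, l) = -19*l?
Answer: 39308/17131 ≈ 2.2946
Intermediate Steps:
(-44058 - 34558)/(-37473 + L(18, -169)) = (-44058 - 34558)/(-37473 - 19*(-169)) = -78616/(-37473 + 3211) = -78616/(-34262) = -78616*(-1/34262) = 39308/17131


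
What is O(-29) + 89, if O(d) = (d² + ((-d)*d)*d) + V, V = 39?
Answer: 25358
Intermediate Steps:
O(d) = 39 + d² - d³ (O(d) = (d² + ((-d)*d)*d) + 39 = (d² + (-d²)*d) + 39 = (d² - d³) + 39 = 39 + d² - d³)
O(-29) + 89 = (39 + (-29)² - 1*(-29)³) + 89 = (39 + 841 - 1*(-24389)) + 89 = (39 + 841 + 24389) + 89 = 25269 + 89 = 25358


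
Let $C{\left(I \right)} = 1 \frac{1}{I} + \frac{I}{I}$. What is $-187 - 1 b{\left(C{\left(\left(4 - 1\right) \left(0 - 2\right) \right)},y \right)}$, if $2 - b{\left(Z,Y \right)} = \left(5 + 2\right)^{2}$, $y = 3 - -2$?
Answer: $-140$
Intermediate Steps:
$y = 5$ ($y = 3 + 2 = 5$)
$C{\left(I \right)} = 1 + \frac{1}{I}$ ($C{\left(I \right)} = \frac{1}{I} + 1 = 1 + \frac{1}{I}$)
$b{\left(Z,Y \right)} = -47$ ($b{\left(Z,Y \right)} = 2 - \left(5 + 2\right)^{2} = 2 - 7^{2} = 2 - 49 = -47$)
$-187 - 1 b{\left(C{\left(\left(4 - 1\right) \left(0 - 2\right) \right)},y \right)} = -187 - 1 \left(-47\right) = -187 - -47 = -187 + 47 = -140$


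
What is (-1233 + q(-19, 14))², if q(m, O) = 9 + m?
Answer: 1545049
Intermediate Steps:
(-1233 + q(-19, 14))² = (-1233 + (9 - 19))² = (-1233 - 10)² = (-1243)² = 1545049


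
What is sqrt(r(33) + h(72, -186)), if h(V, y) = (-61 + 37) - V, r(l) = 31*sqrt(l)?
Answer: sqrt(-96 + 31*sqrt(33)) ≈ 9.0599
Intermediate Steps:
h(V, y) = -24 - V
sqrt(r(33) + h(72, -186)) = sqrt(31*sqrt(33) + (-24 - 1*72)) = sqrt(31*sqrt(33) + (-24 - 72)) = sqrt(31*sqrt(33) - 96) = sqrt(-96 + 31*sqrt(33))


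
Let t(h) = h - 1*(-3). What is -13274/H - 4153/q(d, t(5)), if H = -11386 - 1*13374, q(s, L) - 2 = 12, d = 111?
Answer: -25660611/86660 ≈ -296.11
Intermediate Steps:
t(h) = 3 + h (t(h) = h + 3 = 3 + h)
q(s, L) = 14 (q(s, L) = 2 + 12 = 14)
H = -24760 (H = -11386 - 13374 = -24760)
-13274/H - 4153/q(d, t(5)) = -13274/(-24760) - 4153/14 = -13274*(-1/24760) - 4153*1/14 = 6637/12380 - 4153/14 = -25660611/86660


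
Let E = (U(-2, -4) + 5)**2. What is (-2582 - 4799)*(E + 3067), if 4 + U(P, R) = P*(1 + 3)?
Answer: -22999196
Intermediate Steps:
U(P, R) = -4 + 4*P (U(P, R) = -4 + P*(1 + 3) = -4 + P*4 = -4 + 4*P)
E = 49 (E = ((-4 + 4*(-2)) + 5)**2 = ((-4 - 8) + 5)**2 = (-12 + 5)**2 = (-7)**2 = 49)
(-2582 - 4799)*(E + 3067) = (-2582 - 4799)*(49 + 3067) = -7381*3116 = -22999196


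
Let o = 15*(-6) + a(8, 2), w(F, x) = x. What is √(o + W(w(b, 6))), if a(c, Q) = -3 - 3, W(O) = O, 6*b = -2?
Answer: 3*I*√10 ≈ 9.4868*I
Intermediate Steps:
b = -⅓ (b = (⅙)*(-2) = -⅓ ≈ -0.33333)
a(c, Q) = -6
o = -96 (o = 15*(-6) - 6 = -90 - 6 = -96)
√(o + W(w(b, 6))) = √(-96 + 6) = √(-90) = 3*I*√10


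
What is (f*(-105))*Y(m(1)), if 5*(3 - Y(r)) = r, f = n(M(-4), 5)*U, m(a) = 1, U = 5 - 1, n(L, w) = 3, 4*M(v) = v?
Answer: -3528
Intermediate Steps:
M(v) = v/4
U = 4
f = 12 (f = 3*4 = 12)
Y(r) = 3 - r/5
(f*(-105))*Y(m(1)) = (12*(-105))*(3 - ⅕*1) = -1260*(3 - ⅕) = -1260*14/5 = -3528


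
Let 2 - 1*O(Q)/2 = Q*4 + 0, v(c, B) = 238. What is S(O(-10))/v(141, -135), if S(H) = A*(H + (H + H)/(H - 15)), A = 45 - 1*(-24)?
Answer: 426/17 ≈ 25.059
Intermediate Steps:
O(Q) = 4 - 8*Q (O(Q) = 4 - 2*(Q*4 + 0) = 4 - 2*(4*Q + 0) = 4 - 8*Q)
A = 69 (A = 45 + 24 = 69)
S(H) = 69*H + 138*H/(-15 + H) (S(H) = 69*(H + (H + H)/(H - 15)) = 69*(H + (2*H)/(-15 + H)) = 69*(H + 2*H/(-15 + H)) = 69*H + 138*H/(-15 + H))
S(O(-10))/v(141, -135) = (69*(4 - 8*(-10))*(-13 + (4 - 8*(-10)))/(-15 + (4 - 8*(-10))))/238 = (69*(4 + 80)*(-13 + (4 + 80))/(-15 + (4 + 80)))*(1/238) = (69*84*(-13 + 84)/(-15 + 84))*(1/238) = (69*84*71/69)*(1/238) = (69*84*(1/69)*71)*(1/238) = 5964*(1/238) = 426/17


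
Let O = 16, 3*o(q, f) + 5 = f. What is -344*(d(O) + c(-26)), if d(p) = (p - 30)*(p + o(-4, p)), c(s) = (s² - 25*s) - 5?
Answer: -1079128/3 ≈ -3.5971e+5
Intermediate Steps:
o(q, f) = -5/3 + f/3
c(s) = -5 + s² - 25*s
d(p) = (-30 + p)*(-5/3 + 4*p/3) (d(p) = (p - 30)*(p + (-5/3 + p/3)) = (-30 + p)*(-5/3 + 4*p/3))
-344*(d(O) + c(-26)) = -344*((50 - 125/3*16 + (4/3)*16²) + (-5 + (-26)² - 25*(-26))) = -344*((50 - 2000/3 + (4/3)*256) + (-5 + 676 + 650)) = -344*((50 - 2000/3 + 1024/3) + 1321) = -344*(-826/3 + 1321) = -344*3137/3 = -1079128/3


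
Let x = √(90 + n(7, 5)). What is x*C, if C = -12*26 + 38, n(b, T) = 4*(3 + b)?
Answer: -274*√130 ≈ -3124.1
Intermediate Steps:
n(b, T) = 12 + 4*b
x = √130 (x = √(90 + (12 + 4*7)) = √(90 + (12 + 28)) = √(90 + 40) = √130 ≈ 11.402)
C = -274 (C = -312 + 38 = -274)
x*C = √130*(-274) = -274*√130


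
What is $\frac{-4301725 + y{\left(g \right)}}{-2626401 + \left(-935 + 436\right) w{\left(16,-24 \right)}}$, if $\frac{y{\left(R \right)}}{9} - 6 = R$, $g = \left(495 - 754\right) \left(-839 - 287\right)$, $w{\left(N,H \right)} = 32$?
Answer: $\frac{1676965}{2642369} \approx 0.63464$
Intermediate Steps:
$g = 291634$ ($g = \left(-259\right) \left(-1126\right) = 291634$)
$y{\left(R \right)} = 54 + 9 R$
$\frac{-4301725 + y{\left(g \right)}}{-2626401 + \left(-935 + 436\right) w{\left(16,-24 \right)}} = \frac{-4301725 + \left(54 + 9 \cdot 291634\right)}{-2626401 + \left(-935 + 436\right) 32} = \frac{-4301725 + \left(54 + 2624706\right)}{-2626401 - 15968} = \frac{-4301725 + 2624760}{-2626401 - 15968} = - \frac{1676965}{-2642369} = \left(-1676965\right) \left(- \frac{1}{2642369}\right) = \frac{1676965}{2642369}$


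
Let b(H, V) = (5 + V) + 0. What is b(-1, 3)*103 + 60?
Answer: 884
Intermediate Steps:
b(H, V) = 5 + V
b(-1, 3)*103 + 60 = (5 + 3)*103 + 60 = 8*103 + 60 = 824 + 60 = 884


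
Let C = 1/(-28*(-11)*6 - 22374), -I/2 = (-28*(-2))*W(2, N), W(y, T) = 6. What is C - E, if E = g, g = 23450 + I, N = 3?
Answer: -467541229/20526 ≈ -22778.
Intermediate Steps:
I = -672 (I = -2*(-28*(-2))*6 = -112*6 = -2*336 = -672)
C = -1/20526 (C = 1/(308*6 - 22374) = 1/(1848 - 22374) = 1/(-20526) = -1/20526 ≈ -4.8719e-5)
g = 22778 (g = 23450 - 672 = 22778)
E = 22778
C - E = -1/20526 - 1*22778 = -1/20526 - 22778 = -467541229/20526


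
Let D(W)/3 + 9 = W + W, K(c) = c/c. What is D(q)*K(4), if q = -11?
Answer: -93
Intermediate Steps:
K(c) = 1
D(W) = -27 + 6*W (D(W) = -27 + 3*(W + W) = -27 + 3*(2*W) = -27 + 6*W)
D(q)*K(4) = (-27 + 6*(-11))*1 = (-27 - 66)*1 = -93*1 = -93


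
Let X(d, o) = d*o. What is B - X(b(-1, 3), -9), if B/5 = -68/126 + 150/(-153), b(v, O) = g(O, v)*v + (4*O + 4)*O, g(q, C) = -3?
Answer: 483449/1071 ≈ 451.40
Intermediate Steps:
b(v, O) = -3*v + O*(4 + 4*O) (b(v, O) = -3*v + (4*O + 4)*O = -3*v + (4 + 4*O)*O = -3*v + O*(4 + 4*O))
B = -8140/1071 (B = 5*(-68/126 + 150/(-153)) = 5*(-68*1/126 + 150*(-1/153)) = 5*(-34/63 - 50/51) = 5*(-1628/1071) = -8140/1071 ≈ -7.6004)
B - X(b(-1, 3), -9) = -8140/1071 - (-3*(-1) + 4*3 + 4*3²)*(-9) = -8140/1071 - (3 + 12 + 4*9)*(-9) = -8140/1071 - (3 + 12 + 36)*(-9) = -8140/1071 - 51*(-9) = -8140/1071 - 1*(-459) = -8140/1071 + 459 = 483449/1071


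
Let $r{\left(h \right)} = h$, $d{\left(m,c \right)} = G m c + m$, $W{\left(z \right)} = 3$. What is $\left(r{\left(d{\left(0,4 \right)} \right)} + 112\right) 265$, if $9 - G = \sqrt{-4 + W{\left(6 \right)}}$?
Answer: $29680$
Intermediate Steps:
$G = 9 - i$ ($G = 9 - \sqrt{-4 + 3} = 9 - \sqrt{-1} = 9 - i \approx 9.0 - 1.0 i$)
$d{\left(m,c \right)} = m + c m \left(9 - i\right)$ ($d{\left(m,c \right)} = \left(9 - i\right) m c + m = m \left(9 - i\right) c + m = c m \left(9 - i\right) + m = m + c m \left(9 - i\right)$)
$\left(r{\left(d{\left(0,4 \right)} \right)} + 112\right) 265 = \left(0 \left(1 + 4 \left(9 - i\right)\right) + 112\right) 265 = \left(0 \left(1 + \left(36 - 4 i\right)\right) + 112\right) 265 = \left(0 \left(37 - 4 i\right) + 112\right) 265 = \left(0 + 112\right) 265 = 112 \cdot 265 = 29680$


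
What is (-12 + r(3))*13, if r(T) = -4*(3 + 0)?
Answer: -312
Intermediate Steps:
r(T) = -12 (r(T) = -4*3 = -12)
(-12 + r(3))*13 = (-12 - 12)*13 = -24*13 = -312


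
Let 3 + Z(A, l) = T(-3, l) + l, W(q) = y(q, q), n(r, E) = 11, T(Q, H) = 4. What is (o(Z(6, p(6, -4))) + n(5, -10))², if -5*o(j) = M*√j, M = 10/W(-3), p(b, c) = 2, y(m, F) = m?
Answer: 367/3 + 44*√3/3 ≈ 147.74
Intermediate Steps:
W(q) = q
Z(A, l) = 1 + l (Z(A, l) = -3 + (4 + l) = 1 + l)
M = -10/3 (M = 10/(-3) = 10*(-⅓) = -10/3 ≈ -3.3333)
o(j) = 2*√j/3 (o(j) = -(-2)*√j/3 = 2*√j/3)
(o(Z(6, p(6, -4))) + n(5, -10))² = (2*√(1 + 2)/3 + 11)² = (2*√3/3 + 11)² = (11 + 2*√3/3)²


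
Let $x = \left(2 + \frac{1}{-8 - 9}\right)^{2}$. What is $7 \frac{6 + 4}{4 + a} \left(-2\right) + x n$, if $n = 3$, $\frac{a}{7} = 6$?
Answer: $\frac{54911}{6647} \approx 8.261$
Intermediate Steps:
$a = 42$ ($a = 7 \cdot 6 = 42$)
$x = \frac{1089}{289}$ ($x = \left(2 + \frac{1}{-17}\right)^{2} = \left(2 - \frac{1}{17}\right)^{2} = \left(\frac{33}{17}\right)^{2} = \frac{1089}{289} \approx 3.7682$)
$7 \frac{6 + 4}{4 + a} \left(-2\right) + x n = 7 \frac{6 + 4}{4 + 42} \left(-2\right) + \frac{1089}{289} \cdot 3 = 7 \cdot \frac{10}{46} \left(-2\right) + \frac{3267}{289} = 7 \cdot 10 \cdot \frac{1}{46} \left(-2\right) + \frac{3267}{289} = 7 \cdot \frac{5}{23} \left(-2\right) + \frac{3267}{289} = \frac{35}{23} \left(-2\right) + \frac{3267}{289} = - \frac{70}{23} + \frac{3267}{289} = \frac{54911}{6647}$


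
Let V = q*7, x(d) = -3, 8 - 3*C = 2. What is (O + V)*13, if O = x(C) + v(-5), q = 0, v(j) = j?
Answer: -104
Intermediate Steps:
C = 2 (C = 8/3 - 1/3*2 = 8/3 - 2/3 = 2)
O = -8 (O = -3 - 5 = -8)
V = 0 (V = 0*7 = 0)
(O + V)*13 = (-8 + 0)*13 = -8*13 = -104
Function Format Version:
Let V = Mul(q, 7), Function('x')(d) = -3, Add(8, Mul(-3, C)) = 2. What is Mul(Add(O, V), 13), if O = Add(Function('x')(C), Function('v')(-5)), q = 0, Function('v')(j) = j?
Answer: -104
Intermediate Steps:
C = 2 (C = Add(Rational(8, 3), Mul(Rational(-1, 3), 2)) = Add(Rational(8, 3), Rational(-2, 3)) = 2)
O = -8 (O = Add(-3, -5) = -8)
V = 0 (V = Mul(0, 7) = 0)
Mul(Add(O, V), 13) = Mul(Add(-8, 0), 13) = Mul(-8, 13) = -104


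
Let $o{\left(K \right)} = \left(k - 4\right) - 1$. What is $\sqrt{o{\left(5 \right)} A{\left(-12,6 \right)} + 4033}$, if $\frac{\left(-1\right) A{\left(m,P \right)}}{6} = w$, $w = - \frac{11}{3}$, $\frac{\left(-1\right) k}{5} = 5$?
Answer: $\sqrt{3373} \approx 58.078$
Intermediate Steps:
$k = -25$ ($k = \left(-5\right) 5 = -25$)
$o{\left(K \right)} = -30$ ($o{\left(K \right)} = \left(-25 - 4\right) - 1 = -29 - 1 = -30$)
$w = - \frac{11}{3}$ ($w = \left(-11\right) \frac{1}{3} = - \frac{11}{3} \approx -3.6667$)
$A{\left(m,P \right)} = 22$ ($A{\left(m,P \right)} = \left(-6\right) \left(- \frac{11}{3}\right) = 22$)
$\sqrt{o{\left(5 \right)} A{\left(-12,6 \right)} + 4033} = \sqrt{\left(-30\right) 22 + 4033} = \sqrt{-660 + 4033} = \sqrt{3373}$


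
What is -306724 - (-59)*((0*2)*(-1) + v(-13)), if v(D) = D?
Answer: -307491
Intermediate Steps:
-306724 - (-59)*((0*2)*(-1) + v(-13)) = -306724 - (-59)*((0*2)*(-1) - 13) = -306724 - (-59)*(0*(-1) - 13) = -306724 - (-59)*(0 - 13) = -306724 - (-59)*(-13) = -306724 - 1*767 = -306724 - 767 = -307491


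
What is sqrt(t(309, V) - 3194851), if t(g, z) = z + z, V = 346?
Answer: I*sqrt(3194159) ≈ 1787.2*I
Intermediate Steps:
t(g, z) = 2*z
sqrt(t(309, V) - 3194851) = sqrt(2*346 - 3194851) = sqrt(692 - 3194851) = sqrt(-3194159) = I*sqrt(3194159)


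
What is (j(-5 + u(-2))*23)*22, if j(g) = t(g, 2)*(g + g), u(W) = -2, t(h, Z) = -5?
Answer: 35420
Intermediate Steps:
j(g) = -10*g (j(g) = -5*(g + g) = -10*g)
(j(-5 + u(-2))*23)*22 = (-10*(-5 - 2)*23)*22 = (-10*(-7)*23)*22 = (70*23)*22 = 1610*22 = 35420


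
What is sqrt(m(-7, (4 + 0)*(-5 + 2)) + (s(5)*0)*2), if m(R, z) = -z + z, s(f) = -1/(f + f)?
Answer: 0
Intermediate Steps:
s(f) = -1/(2*f)
m(R, z) = 0
sqrt(m(-7, (4 + 0)*(-5 + 2)) + (s(5)*0)*2) = sqrt(0 + (-1/2/5*0)*2) = sqrt(0 + (-1/2*1/5*0)*2) = sqrt(0 - 1/10*0*2) = sqrt(0 + 0*2) = sqrt(0 + 0) = sqrt(0) = 0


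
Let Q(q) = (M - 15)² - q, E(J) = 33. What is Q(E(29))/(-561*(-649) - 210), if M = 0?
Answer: 64/121293 ≈ 0.00052765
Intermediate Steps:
Q(q) = 225 - q (Q(q) = (0 - 15)² - q = (-15)² - q = 225 - q)
Q(E(29))/(-561*(-649) - 210) = (225 - 1*33)/(-561*(-649) - 210) = (225 - 33)/(364089 - 210) = 192/363879 = 192*(1/363879) = 64/121293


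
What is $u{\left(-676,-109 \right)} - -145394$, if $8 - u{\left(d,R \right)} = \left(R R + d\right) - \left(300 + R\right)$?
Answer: $134388$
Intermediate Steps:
$u{\left(d,R \right)} = 308 + R - d - R^{2}$ ($u{\left(d,R \right)} = 8 - \left(\left(R R + d\right) - \left(300 + R\right)\right) = 8 - \left(\left(R^{2} + d\right) - \left(300 + R\right)\right) = 8 - \left(\left(d + R^{2}\right) - \left(300 + R\right)\right) = 8 - \left(-300 + d + R^{2} - R\right) = 308 + R - d - R^{2}$)
$u{\left(-676,-109 \right)} - -145394 = \left(308 - 109 - -676 - \left(-109\right)^{2}\right) - -145394 = \left(308 - 109 + 676 - 11881\right) + 145394 = -11006 + 145394 = 134388$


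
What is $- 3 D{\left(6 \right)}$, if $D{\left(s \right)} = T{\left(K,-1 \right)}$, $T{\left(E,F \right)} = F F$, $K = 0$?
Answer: $-3$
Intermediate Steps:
$T{\left(E,F \right)} = F^{2}$
$D{\left(s \right)} = 1$ ($D{\left(s \right)} = \left(-1\right)^{2} = 1$)
$- 3 D{\left(6 \right)} = \left(-3\right) 1 = -3$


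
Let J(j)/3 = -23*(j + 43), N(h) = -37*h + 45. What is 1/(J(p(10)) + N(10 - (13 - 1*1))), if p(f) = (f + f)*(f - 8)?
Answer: -1/5608 ≈ -0.00017832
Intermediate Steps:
N(h) = 45 - 37*h
p(f) = 2*f*(-8 + f) (p(f) = (2*f)*(-8 + f) = 2*f*(-8 + f))
J(j) = -2967 - 69*j (J(j) = 3*(-23*(j + 43)) = 3*(-23*(43 + j)) = 3*(-989 - 23*j) = -2967 - 69*j)
1/(J(p(10)) + N(10 - (13 - 1*1))) = 1/((-2967 - 138*10*(-8 + 10)) + (45 - 37*(10 - (13 - 1*1)))) = 1/((-2967 - 138*10*2) + (45 - 37*(10 - (13 - 1)))) = 1/((-2967 - 69*40) + (45 - 37*(10 - 1*12))) = 1/((-2967 - 2760) + (45 - 37*(10 - 12))) = 1/(-5727 + (45 - 37*(-2))) = 1/(-5727 + (45 + 74)) = 1/(-5727 + 119) = 1/(-5608) = -1/5608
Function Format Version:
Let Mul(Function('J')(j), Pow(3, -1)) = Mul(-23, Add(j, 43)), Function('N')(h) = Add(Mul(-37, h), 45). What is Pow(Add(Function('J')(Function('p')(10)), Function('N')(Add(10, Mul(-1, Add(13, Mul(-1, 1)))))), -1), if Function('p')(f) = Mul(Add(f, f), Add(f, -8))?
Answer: Rational(-1, 5608) ≈ -0.00017832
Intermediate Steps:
Function('N')(h) = Add(45, Mul(-37, h))
Function('p')(f) = Mul(2, f, Add(-8, f)) (Function('p')(f) = Mul(Mul(2, f), Add(-8, f)) = Mul(2, f, Add(-8, f)))
Function('J')(j) = Add(-2967, Mul(-69, j)) (Function('J')(j) = Mul(3, Mul(-23, Add(j, 43))) = Mul(3, Mul(-23, Add(43, j))) = Mul(3, Add(-989, Mul(-23, j))) = Add(-2967, Mul(-69, j)))
Pow(Add(Function('J')(Function('p')(10)), Function('N')(Add(10, Mul(-1, Add(13, Mul(-1, 1)))))), -1) = Pow(Add(Add(-2967, Mul(-69, Mul(2, 10, Add(-8, 10)))), Add(45, Mul(-37, Add(10, Mul(-1, Add(13, Mul(-1, 1))))))), -1) = Pow(Add(Add(-2967, Mul(-69, Mul(2, 10, 2))), Add(45, Mul(-37, Add(10, Mul(-1, Add(13, -1)))))), -1) = Pow(Add(Add(-2967, Mul(-69, 40)), Add(45, Mul(-37, Add(10, Mul(-1, 12))))), -1) = Pow(Add(Add(-2967, -2760), Add(45, Mul(-37, Add(10, -12)))), -1) = Pow(Add(-5727, Add(45, Mul(-37, -2))), -1) = Pow(Add(-5727, Add(45, 74)), -1) = Pow(Add(-5727, 119), -1) = Pow(-5608, -1) = Rational(-1, 5608)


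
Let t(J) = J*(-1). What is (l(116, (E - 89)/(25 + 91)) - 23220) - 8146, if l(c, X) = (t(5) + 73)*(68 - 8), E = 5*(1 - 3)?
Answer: -27286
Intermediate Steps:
t(J) = -J
E = -10 (E = 5*(-2) = -10)
l(c, X) = 4080 (l(c, X) = (-1*5 + 73)*(68 - 8) = (-5 + 73)*60 = 68*60 = 4080)
(l(116, (E - 89)/(25 + 91)) - 23220) - 8146 = (4080 - 23220) - 8146 = -19140 - 8146 = -27286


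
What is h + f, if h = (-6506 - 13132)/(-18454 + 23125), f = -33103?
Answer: -17182639/519 ≈ -33107.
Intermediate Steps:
h = -2182/519 (h = -19638/4671 = -19638*1/4671 = -2182/519 ≈ -4.2042)
h + f = -2182/519 - 33103 = -17182639/519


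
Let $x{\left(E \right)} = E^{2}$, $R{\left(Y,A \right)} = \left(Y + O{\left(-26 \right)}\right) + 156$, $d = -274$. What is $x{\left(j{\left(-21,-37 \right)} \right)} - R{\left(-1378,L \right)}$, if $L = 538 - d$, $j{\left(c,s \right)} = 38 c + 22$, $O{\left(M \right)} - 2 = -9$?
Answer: $603405$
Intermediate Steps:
$O{\left(M \right)} = -7$ ($O{\left(M \right)} = 2 - 9 = -7$)
$j{\left(c,s \right)} = 22 + 38 c$
$L = 812$ ($L = 538 - -274 = 538 + 274 = 812$)
$R{\left(Y,A \right)} = 149 + Y$ ($R{\left(Y,A \right)} = \left(Y - 7\right) + 156 = \left(-7 + Y\right) + 156 = 149 + Y$)
$x{\left(j{\left(-21,-37 \right)} \right)} - R{\left(-1378,L \right)} = \left(22 + 38 \left(-21\right)\right)^{2} - \left(149 - 1378\right) = \left(22 - 798\right)^{2} - -1229 = \left(-776\right)^{2} + 1229 = 602176 + 1229 = 603405$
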